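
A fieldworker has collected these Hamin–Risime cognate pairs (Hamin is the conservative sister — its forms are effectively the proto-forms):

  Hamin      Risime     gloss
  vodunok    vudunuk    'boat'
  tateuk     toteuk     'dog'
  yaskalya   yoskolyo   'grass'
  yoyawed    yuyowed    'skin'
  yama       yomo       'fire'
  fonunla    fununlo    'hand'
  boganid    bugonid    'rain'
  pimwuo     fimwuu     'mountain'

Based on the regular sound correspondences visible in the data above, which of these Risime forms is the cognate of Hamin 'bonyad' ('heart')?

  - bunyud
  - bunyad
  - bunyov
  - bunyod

bunyod

fonunla ~ fununlo — Hamin o corresponds to Risime u after a consonant, before a nasal.
tateuk ~ toteuk, yaskalya ~ yoskolyo — Hamin a corresponds to Risime o after a consonant, before a consonant other than r, m, n, p, b, f, v.
Applying these to Hamin 'bonyad':
  bonyad → bunyad   (o→u after a consonant, before a nasal)
  bunyad → bunyod   (a→o after a consonant, before a consonant other than r, m, n, p, b, f, v)
So the Risime cognate is 'bunyod'.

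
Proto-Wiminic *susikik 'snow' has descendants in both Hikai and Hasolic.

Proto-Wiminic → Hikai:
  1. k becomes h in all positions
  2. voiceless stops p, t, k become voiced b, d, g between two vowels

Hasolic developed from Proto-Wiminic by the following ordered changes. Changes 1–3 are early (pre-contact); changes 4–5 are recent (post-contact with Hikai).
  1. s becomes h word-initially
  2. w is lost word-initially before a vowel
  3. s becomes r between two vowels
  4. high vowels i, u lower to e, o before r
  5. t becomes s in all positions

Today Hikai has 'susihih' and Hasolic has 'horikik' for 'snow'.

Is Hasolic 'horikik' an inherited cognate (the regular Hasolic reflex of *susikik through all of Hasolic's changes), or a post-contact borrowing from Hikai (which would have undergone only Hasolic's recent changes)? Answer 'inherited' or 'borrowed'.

If inherited, *susikik would pass through all of Hasolic's changes:
Hasolic: *susikik > husikik > hurikik > horikik  (by debuccalisation, rhotacism, pre-rhotic lowering)
If borrowed from Hikai 'susihih' after the early changes, it would undergo only the recent ones:
  rule 4 (pre-rhotic lowering): no change (susihih)
  rule 5 (unconditioned shift): no change (susihih)
  ⇒ as a loan: susihih
Hasolic 'horikik' matches the inherited outcome exactly, so it is an inherited cognate, not a loan.

inherited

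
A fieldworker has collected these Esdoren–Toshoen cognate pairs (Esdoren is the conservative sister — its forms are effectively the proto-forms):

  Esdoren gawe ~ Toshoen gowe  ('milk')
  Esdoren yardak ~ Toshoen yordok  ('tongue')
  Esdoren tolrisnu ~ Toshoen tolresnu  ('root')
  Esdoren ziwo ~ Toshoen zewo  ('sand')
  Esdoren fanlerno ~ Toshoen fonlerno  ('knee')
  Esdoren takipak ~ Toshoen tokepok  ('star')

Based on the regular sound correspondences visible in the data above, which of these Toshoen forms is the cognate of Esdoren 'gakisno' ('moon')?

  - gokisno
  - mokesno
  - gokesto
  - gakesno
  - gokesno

gawe ~ gowe, yardak ~ yordok — Esdoren a corresponds to Toshoen o after a consonant, before a consonant other than r, m, n, p, b, f, v.
tolrisnu ~ tolresnu, ziwo ~ zewo — Esdoren i corresponds to Toshoen e after a consonant, before a consonant other than r, m, n, p, b, f, v.
Applying these to Esdoren 'gakisno':
  gakisno → gokisno   (a→o after a consonant, before a consonant other than r, m, n, p, b, f, v)
  gokisno → gokesno   (i→e after a consonant, before a consonant other than r, m, n, p, b, f, v)
So the Toshoen cognate is 'gokesno'.

gokesno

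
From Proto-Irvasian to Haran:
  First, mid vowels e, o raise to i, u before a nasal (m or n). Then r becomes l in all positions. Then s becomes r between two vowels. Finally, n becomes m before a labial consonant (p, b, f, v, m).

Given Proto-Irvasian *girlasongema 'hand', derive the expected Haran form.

gillarungima

Haran: start from *girlasongema.
  rule 1 (pre-nasal raising): girlasongema → girlasungima
  rule 2 (unconditioned shift): girlasungima → gillasungima
  rule 3 (rhotacism): gillasungima → gillarungima
  rule 4: no change — gillarungima
  ⇒ Haran gillarungima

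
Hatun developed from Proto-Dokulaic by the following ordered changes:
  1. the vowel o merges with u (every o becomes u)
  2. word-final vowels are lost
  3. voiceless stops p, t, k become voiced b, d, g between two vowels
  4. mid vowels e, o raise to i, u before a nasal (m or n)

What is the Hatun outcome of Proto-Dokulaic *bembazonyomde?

Hatun: start from *bembazonyomde.
  rule 1 (vowel merger): bembazonyomde → bembazunyumde
  rule 2 (apocope): bembazunyumde → bembazunyumd
  rule 3: no change — bembazunyumd
  rule 4 (pre-nasal raising): bembazunyumd → bimbazunyumd
  ⇒ Hatun bimbazunyumd

bimbazunyumd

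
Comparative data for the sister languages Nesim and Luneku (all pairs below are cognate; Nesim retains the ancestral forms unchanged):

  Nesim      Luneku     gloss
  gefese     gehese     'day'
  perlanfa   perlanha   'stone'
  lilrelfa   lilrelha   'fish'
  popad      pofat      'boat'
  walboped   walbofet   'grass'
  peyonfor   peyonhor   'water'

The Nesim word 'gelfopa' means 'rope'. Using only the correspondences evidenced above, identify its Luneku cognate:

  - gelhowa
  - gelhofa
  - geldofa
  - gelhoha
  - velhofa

peyonfor ~ peyonhor — Nesim f corresponds to Luneku h after a consonant, before a back vowel.
popad ~ pofat — Nesim p corresponds to Luneku f between vowels (before a back vowel).
Applying these to Nesim 'gelfopa':
  gelfopa → gelhopa   (f→h after a consonant, before a back vowel)
  gelhopa → gelhofa   (p→f between vowels (before a back vowel))
So the Luneku cognate is 'gelhofa'.

gelhofa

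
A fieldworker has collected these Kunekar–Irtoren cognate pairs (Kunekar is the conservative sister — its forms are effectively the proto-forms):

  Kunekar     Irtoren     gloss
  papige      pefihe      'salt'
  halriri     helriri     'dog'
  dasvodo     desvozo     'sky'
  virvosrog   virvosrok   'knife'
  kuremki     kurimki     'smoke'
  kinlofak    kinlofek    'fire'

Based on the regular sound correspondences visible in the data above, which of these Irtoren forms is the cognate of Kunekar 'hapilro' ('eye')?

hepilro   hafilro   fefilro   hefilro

papige ~ pefihe — Kunekar a corresponds to Irtoren e after a consonant, before a labial obstruent.
papige ~ pefihe — Kunekar p corresponds to Irtoren f between vowels (before a front vowel).
Applying these to Kunekar 'hapilro':
  hapilro → hepilro   (a→e after a consonant, before a labial obstruent)
  hepilro → hefilro   (p→f between vowels (before a front vowel))
So the Irtoren cognate is 'hefilro'.

hefilro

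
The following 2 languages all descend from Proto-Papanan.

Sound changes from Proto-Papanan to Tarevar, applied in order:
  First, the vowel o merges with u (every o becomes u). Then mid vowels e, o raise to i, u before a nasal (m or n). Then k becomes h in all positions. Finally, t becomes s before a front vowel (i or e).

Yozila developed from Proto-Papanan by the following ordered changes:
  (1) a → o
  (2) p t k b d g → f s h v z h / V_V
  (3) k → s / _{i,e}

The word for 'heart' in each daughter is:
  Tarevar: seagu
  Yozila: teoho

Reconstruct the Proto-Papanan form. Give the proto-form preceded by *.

Position 4: Tarevar has g, Yozila has h. Tarevar preserves g here (none of its changes turn any other segment into g), so the proto-segment is *g.
Position 5: Tarevar has u, Yozila has o. Taking the neighbouring segments as reconstructed: Tarevar u could go back to *o or *u; Yozila o could go back to *a or *o — the one source consistent with every daughter is *o.
Continuing position by position gives *teago; check it forward:
Tarevar: *teago
  teago → teagu   [vowel merger]
  teagu (rule 2 does not apply)
  teagu (rule 3 does not apply)
  teagu → seagu   [palatalisation]
  giving Tarevar seagu.
Yozila: *teago
  teago → teogo   [vowel merger]
  teogo → teoho   [intervocalic lenition]
  teoho (rule 3 does not apply)
  giving Yozila teoho.
No other proto-form is consistent with every reflex, so the reconstruction is *teago.

*teago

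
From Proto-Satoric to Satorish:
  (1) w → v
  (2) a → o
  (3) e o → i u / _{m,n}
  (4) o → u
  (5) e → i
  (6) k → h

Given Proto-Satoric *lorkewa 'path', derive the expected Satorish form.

Satorish: start from *lorkewa.
  rule 1 (unconditioned shift): lorkewa → lorkeva
  rule 2 (vowel merger): lorkeva → lorkevo
  rule 3: no change — lorkevo
  rule 4 (vowel merger): lorkevo → lurkevu
  rule 5 (vowel merger): lurkevu → lurkivu
  rule 6 (unconditioned shift): lurkivu → lurhivu
  ⇒ Satorish lurhivu

lurhivu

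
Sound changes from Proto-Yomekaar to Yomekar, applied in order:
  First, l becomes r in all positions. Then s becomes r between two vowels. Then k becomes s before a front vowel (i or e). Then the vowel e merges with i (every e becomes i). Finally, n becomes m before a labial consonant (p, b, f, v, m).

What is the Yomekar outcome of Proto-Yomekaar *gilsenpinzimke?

Yomekar: start from *gilsenpinzimke.
  rule 1 (unconditioned shift): gilsenpinzimke → girsenpinzimke
  rule 2: no change — girsenpinzimke
  rule 3 (palatalisation): girsenpinzimke → girsenpinzimse
  rule 4 (vowel merger): girsenpinzimse → girsinpinzimsi
  rule 5 (nasal place assimilation): girsinpinzimsi → girsimpinzimsi
  ⇒ Yomekar girsimpinzimsi

girsimpinzimsi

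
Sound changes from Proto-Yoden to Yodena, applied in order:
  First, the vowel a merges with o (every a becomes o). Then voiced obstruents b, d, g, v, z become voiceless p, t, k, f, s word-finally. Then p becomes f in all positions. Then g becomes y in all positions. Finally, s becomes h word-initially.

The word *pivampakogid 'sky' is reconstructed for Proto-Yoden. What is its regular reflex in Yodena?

Yodena: *pivampakogid > pivompokogid > pivompokogit > fivomfokogit > fivomfokoyit  (by vowel merger, final devoicing, unconditioned shift, unconditioned shift)

fivomfokoyit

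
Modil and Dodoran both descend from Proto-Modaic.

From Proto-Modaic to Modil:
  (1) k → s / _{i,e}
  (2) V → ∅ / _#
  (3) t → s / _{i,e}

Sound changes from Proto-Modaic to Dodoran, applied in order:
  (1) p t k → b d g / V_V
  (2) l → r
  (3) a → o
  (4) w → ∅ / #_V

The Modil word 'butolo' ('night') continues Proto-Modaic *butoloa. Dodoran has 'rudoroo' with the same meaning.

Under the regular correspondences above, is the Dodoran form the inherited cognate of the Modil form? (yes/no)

Derive the expected Dodoran reflex of *butoloa:
Dodoran: *butoloa > budoloa > budoroa > budoroo  (by intervocalic voicing, unconditioned shift, vowel merger)
The regular Dodoran reflex would be 'budoroo', but the attested form is 'rudoroo'. The correspondence is irregular, so they are not cognates (the Dodoran form has a different source).

no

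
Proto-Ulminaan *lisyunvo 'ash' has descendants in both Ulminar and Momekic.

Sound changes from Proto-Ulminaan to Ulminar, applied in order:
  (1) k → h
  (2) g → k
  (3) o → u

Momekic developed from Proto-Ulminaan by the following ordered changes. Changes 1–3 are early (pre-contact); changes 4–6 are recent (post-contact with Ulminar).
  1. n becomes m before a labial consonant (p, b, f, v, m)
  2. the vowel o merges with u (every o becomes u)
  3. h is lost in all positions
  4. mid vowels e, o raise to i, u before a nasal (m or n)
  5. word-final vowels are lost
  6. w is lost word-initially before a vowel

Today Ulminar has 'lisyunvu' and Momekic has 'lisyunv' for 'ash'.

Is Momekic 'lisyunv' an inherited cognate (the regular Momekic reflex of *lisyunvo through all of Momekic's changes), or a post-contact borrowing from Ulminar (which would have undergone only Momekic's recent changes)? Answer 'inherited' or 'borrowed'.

If inherited, *lisyunvo would pass through all of Momekic's changes:
Momekic: *lisyunvo > lisyumvo > lisyumvu > lisyumv  (by nasal place assimilation, vowel merger, apocope)
If borrowed from Ulminar 'lisyunvu' after the early changes, it would undergo only the recent ones:
  rule 4 (pre-nasal raising): no change (lisyunvu)
  rule 5 (apocope): lisyunvu → lisyunv
  rule 6 (glide loss): no change (lisyunv)
  ⇒ as a loan: lisyunv
Momekic 'lisyunv' matches the loan outcome 'lisyunv', not the inherited 'lisyumv' — it skipped the early Momekic changes, so it was borrowed from Ulminar.

borrowed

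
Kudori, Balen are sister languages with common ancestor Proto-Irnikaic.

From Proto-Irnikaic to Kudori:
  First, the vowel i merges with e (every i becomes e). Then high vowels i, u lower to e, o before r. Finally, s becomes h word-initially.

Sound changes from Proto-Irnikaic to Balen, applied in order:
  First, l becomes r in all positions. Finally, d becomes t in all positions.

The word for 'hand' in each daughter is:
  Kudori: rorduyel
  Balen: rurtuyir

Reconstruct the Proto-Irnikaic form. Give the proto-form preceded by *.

*rurduyil

Position 2: Kudori has o, Balen has u. Balen preserves u here (none of its changes turn any other segment into u), so the proto-segment is *u.
Position 7: Kudori has e, Balen has i. Balen preserves i here (none of its changes turn any other segment into i), so the proto-segment is *i.
This points to *rurduyil. Verify forward in each daughter:
Kudori: start from *rurduyil.
  rule 1 (vowel merger): rurduyil → rurduyel
  rule 2 (pre-rhotic lowering): rurduyel → rorduyel
  rule 3: no change — rorduyel
  ⇒ Kudori rorduyel
Balen: *rurduyil > rurduyir > rurtuyir  (by unconditioned shift, unconditioned shift)
*rurduyil is the unique common source.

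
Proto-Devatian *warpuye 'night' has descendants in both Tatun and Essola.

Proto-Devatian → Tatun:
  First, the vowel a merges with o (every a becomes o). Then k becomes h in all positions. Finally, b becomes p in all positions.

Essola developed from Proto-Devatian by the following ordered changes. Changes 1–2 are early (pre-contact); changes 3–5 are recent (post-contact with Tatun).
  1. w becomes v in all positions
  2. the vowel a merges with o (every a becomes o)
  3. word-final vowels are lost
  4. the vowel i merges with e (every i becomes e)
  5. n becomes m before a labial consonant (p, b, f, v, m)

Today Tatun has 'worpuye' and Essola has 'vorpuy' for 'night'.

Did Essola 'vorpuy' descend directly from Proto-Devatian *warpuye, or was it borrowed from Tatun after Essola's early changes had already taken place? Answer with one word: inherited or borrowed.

If inherited, *warpuye would pass through all of Essola's changes:
Essola: *warpuye > varpuye > vorpuye > vorpuy  (by unconditioned shift, vowel merger, apocope)
If borrowed from Tatun 'worpuye' after the early changes, it would undergo only the recent ones:
  rule 3 (apocope): worpuye → worpuy
  rule 4 (vowel merger): no change (worpuy)
  rule 5 (nasal place assimilation): no change (worpuy)
  ⇒ as a loan: worpuy
Essola 'vorpuy' matches the inherited outcome exactly, so it is an inherited cognate, not a loan.

inherited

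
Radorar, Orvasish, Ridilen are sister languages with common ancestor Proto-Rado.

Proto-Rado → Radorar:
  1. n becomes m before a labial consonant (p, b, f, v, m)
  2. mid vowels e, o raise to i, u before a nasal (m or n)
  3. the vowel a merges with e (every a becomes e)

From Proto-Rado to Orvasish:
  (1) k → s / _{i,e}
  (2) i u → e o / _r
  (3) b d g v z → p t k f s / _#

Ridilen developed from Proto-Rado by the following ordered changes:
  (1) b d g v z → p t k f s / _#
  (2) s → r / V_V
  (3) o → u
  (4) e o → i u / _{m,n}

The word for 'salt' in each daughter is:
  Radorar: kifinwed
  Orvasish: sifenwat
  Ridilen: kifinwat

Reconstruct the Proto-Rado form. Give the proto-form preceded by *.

Position 7: Radorar has e, Orvasish has a, Ridilen has a. Orvasish preserves a here (none of its changes turn any other segment into a), so the proto-segment is *a.
Position 1: Radorar has k, Orvasish has s, Ridilen has k. Radorar preserves k here (none of its changes turn any other segment into k), so the proto-segment is *k.
This points to *kifenwad. Verify forward in each daughter:
Radorar: *kifenwad
  kifenwad (rule 1 does not apply)
  kifenwad → kifinwad   [pre-nasal raising]
  kifinwad → kifinwed   [vowel merger]
  giving Radorar kifinwed.
Orvasish: *kifenwad
  kifenwad → sifenwad   [palatalisation]
  sifenwad (rule 2 does not apply)
  sifenwad → sifenwat   [final devoicing]
  giving Orvasish sifenwat.
Ridilen: start from *kifenwad.
  rule 1 (final devoicing): kifenwad → kifenwat
  rule 2: no change — kifenwat
  rule 3: no change — kifenwat
  rule 4 (pre-nasal raising): kifenwat → kifinwat
  ⇒ Ridilen kifinwat
No other proto-form is consistent with every reflex, so the reconstruction is *kifenwad.

*kifenwad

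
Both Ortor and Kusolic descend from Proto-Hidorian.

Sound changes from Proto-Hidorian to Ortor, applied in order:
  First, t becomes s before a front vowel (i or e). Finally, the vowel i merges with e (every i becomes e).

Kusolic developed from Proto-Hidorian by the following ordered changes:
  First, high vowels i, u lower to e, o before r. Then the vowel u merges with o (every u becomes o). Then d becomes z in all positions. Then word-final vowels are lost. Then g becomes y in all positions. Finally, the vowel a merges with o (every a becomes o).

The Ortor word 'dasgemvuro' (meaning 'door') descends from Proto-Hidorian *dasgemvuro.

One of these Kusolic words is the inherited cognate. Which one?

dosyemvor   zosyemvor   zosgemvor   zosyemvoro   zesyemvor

zosyemvor

Kusolic: *dasgemvuro > dasgemvoro > zasgemvoro > zasgemvor > zasyemvor > zosyemvor  (by pre-rhotic lowering, unconditioned shift, apocope, unconditioned shift, vowel merger)
Only 'zosyemvor' matches the regular Kusolic development of *dasgemvuro.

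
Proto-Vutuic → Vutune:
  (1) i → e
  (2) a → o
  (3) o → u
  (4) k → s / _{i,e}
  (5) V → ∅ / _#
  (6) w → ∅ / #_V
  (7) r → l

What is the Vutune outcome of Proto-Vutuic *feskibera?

Vutune: start from *feskibera.
  rule 1 (vowel merger): feskibera → feskebera
  rule 2 (vowel merger): feskebera → feskebero
  rule 3 (vowel merger): feskebero → feskeberu
  rule 4 (palatalisation): feskeberu → fesseberu
  rule 5 (apocope): fesseberu → fesseber
  rule 6: no change — fesseber
  rule 7 (unconditioned shift): fesseber → fessebel
  ⇒ Vutune fessebel

fessebel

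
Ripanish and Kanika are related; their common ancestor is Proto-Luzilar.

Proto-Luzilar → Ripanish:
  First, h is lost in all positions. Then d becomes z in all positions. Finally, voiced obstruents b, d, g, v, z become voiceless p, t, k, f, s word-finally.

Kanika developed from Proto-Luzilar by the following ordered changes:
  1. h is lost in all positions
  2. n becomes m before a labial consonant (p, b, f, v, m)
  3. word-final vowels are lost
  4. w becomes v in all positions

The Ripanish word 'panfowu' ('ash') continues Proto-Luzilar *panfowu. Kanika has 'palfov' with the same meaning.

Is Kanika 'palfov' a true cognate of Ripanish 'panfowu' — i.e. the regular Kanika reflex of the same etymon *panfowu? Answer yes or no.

Derive the expected Kanika reflex of *panfowu:
Kanika: start from *panfowu.
  rule 1: no change — panfowu
  rule 2 (nasal place assimilation): panfowu → pamfowu
  rule 3 (apocope): pamfowu → pamfow
  rule 4 (unconditioned shift): pamfow → pamfov
  ⇒ Kanika pamfov
The regular Kanika reflex would be 'pamfov', but the attested form is 'palfov'. The correspondence is irregular, so they are not cognates (the Kanika form has a different source).

no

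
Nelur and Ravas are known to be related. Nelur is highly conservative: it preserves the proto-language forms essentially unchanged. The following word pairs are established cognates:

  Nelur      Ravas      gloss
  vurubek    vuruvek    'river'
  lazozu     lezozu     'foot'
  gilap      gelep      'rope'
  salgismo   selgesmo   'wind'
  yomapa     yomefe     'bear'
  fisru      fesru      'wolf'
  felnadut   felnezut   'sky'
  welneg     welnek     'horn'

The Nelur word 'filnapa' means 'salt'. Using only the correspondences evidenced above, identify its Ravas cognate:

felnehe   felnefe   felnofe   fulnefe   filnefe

gilap ~ gelep, salgismo ~ selgesmo — Nelur i corresponds to Ravas e after a consonant, before a consonant other than r, m, n, p, b, f, v.
gilap ~ gelep, yomapa ~ yomefe — Nelur a corresponds to Ravas e after a consonant, before a labial obstruent.
yomapa ~ yomefe — Nelur p corresponds to Ravas f between vowels (before a back vowel).
yomapa ~ yomefe — Nelur a corresponds to Ravas e word-finally.
Applying these to Nelur 'filnapa':
  filnapa → felnapa   (i→e after a consonant, before a consonant other than r, m, n, p, b, f, v)
  felnapa → felnepa   (a→e after a consonant, before a labial obstruent)
  felnepa → felnefa   (p→f between vowels (before a back vowel))
  felnefa → felnefe   (a→e word-finally)
So the Ravas cognate is 'felnefe'.

felnefe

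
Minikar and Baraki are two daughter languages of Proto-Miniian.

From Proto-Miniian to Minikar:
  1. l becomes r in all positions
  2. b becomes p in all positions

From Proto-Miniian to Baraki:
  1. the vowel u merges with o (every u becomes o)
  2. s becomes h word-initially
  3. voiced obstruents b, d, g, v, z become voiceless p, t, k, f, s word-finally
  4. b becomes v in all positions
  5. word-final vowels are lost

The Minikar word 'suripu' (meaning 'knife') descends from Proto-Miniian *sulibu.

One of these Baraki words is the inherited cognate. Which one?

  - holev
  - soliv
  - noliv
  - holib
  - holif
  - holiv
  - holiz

holiv

Baraki: start from *sulibu.
  rule 1 (vowel merger): sulibu → solibo
  rule 2 (debuccalisation): solibo → holibo
  rule 3: no change — holibo
  rule 4 (unconditioned shift): holibo → holivo
  rule 5 (apocope): holivo → holiv
  ⇒ Baraki holiv
The other candidates each miss or misapply at least one Baraki change.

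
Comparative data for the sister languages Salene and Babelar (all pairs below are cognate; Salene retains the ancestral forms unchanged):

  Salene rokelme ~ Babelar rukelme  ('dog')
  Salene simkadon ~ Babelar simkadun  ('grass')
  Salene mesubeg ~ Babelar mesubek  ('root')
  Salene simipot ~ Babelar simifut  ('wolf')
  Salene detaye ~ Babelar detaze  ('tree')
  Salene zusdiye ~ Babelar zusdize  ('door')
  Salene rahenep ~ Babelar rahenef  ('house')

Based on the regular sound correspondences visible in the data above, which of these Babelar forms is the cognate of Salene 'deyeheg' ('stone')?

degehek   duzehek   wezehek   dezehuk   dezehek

detaye ~ detaze, zusdiye ~ zusdize — Salene y corresponds to Babelar z between vowels (before a front vowel).
mesubeg ~ mesubek — Salene g corresponds to Babelar k word-finally.
Applying these to Salene 'deyeheg':
  deyeheg → dezeheg   (y→z between vowels (before a front vowel))
  dezeheg → dezehek   (g→k word-finally)
So the Babelar cognate is 'dezehek'.

dezehek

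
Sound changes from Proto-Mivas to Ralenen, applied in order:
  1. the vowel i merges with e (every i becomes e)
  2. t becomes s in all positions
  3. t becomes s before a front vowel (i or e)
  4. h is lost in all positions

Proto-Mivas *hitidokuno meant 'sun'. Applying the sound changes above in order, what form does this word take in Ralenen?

Ralenen: *hitidokuno
  hitidokuno → hetedokuno   [vowel merger]
  hetedokuno → hesedokuno   [unconditioned shift]
  hesedokuno (rule 3 does not apply)
  hesedokuno → esedokuno   [h-loss]
  giving Ralenen esedokuno.

esedokuno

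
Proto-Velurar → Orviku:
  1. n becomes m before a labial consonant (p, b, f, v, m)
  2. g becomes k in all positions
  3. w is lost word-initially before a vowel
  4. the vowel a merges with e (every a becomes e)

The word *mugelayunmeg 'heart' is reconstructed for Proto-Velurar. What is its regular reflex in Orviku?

mukeleyummek

Orviku: start from *mugelayunmeg.
  rule 1 (nasal place assimilation): mugelayunmeg → mugelayummeg
  rule 2 (unconditioned shift): mugelayummeg → mukelayummek
  rule 3: no change — mukelayummek
  rule 4 (vowel merger): mukelayummek → mukeleyummek
  ⇒ Orviku mukeleyummek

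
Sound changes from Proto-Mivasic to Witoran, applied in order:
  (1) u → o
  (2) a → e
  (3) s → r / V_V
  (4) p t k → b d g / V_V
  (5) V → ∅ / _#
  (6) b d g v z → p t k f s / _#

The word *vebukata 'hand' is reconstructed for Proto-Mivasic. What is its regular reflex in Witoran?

Witoran: *vebukata > vebokata > vebokete > vebogede > veboged > veboget  (by vowel merger, vowel merger, intervocalic voicing, apocope, final devoicing)

veboget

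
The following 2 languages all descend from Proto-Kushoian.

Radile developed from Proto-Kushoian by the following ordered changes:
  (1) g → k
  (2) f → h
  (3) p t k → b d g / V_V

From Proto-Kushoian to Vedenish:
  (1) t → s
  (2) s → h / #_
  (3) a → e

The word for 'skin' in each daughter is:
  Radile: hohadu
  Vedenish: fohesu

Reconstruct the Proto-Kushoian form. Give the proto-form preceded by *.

*fohatu

Position 1: Radile has h, Vedenish has f. Vedenish preserves f here (none of its changes turn any other segment into f), so the proto-segment is *f.
Position 5: Radile has d, Vedenish has s. Taking the neighbouring segments as reconstructed: Radile d could go back to *t or *d; Vedenish s could go back to *t or *s — the one source consistent with every daughter is *t.
This points to *fohatu. Verify forward in each daughter:
Radile: start from *fohatu.
  rule 1: no change — fohatu
  rule 2 (unconditioned shift): fohatu → hohatu
  rule 3 (intervocalic voicing): hohatu → hohadu
  ⇒ Radile hohadu
Vedenish: *fohatu > fohasu > fohesu  (by unconditioned shift, vowel merger)
Only *fohatu yields all of Radile hohadu, Vedenish fohesu.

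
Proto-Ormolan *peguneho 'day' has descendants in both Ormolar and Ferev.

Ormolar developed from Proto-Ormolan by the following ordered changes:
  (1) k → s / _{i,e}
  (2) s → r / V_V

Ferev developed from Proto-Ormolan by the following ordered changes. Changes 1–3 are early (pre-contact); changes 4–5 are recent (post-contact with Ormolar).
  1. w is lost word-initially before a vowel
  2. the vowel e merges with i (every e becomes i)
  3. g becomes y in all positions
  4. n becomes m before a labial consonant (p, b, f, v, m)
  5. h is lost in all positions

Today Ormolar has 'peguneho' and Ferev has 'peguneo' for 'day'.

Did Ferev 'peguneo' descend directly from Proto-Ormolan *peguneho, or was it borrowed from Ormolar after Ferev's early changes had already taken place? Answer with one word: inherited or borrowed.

If inherited, *peguneho would pass through all of Ferev's changes:
Ferev: *peguneho
  peguneho (rule 1 does not apply)
  peguneho → piguniho   [vowel merger]
  piguniho → piyuniho   [unconditioned shift]
  piyuniho (rule 4 does not apply)
  piyuniho → piyunio   [h-loss]
  giving Ferev piyunio.
If borrowed from Ormolar 'peguneho' after the early changes, it would undergo only the recent ones:
  rule 4 (nasal place assimilation): no change (peguneho)
  rule 5 (h-loss): peguneho → peguneo
  ⇒ as a loan: peguneo
Ferev 'peguneo' matches the loan outcome 'peguneo', not the inherited 'piyunio' — it skipped the early Ferev changes, so it was borrowed from Ormolar.

borrowed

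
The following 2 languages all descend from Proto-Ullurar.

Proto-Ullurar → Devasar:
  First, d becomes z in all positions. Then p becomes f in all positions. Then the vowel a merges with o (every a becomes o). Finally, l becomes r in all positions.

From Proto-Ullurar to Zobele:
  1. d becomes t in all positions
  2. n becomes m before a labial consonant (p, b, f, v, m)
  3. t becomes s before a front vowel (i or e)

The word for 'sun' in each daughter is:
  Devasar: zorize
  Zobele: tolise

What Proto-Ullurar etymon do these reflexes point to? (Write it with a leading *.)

Position 1: Devasar has z, Zobele has t. Taking the neighbouring segments as reconstructed: Devasar z could go back to *d or *z; Zobele t could go back to *t or *d — the one source consistent with every daughter is *d.
Position 3: Devasar has r, Zobele has l. Zobele preserves l here (none of its changes turn any other segment into l), so the proto-segment is *l.
Position 5: Devasar has z, Zobele has s. Taking the neighbouring segments as reconstructed: Devasar z could go back to *d or *z; Zobele s could go back to *t or *d or *s — the one source consistent with every daughter is *d.
The remaining positions agree across the daughters. Check the candidate against every language:
Devasar: *dolide
  dolide → zolize   [unconditioned shift]
  zolize (rule 2 does not apply)
  zolize (rule 3 does not apply)
  zolize → zorize   [unconditioned shift]
  giving Devasar zorize.
Zobele: *dolide
  dolide → tolite   [unconditioned shift]
  tolite (rule 2 does not apply)
  tolite → tolise   [palatalisation]
  giving Zobele tolise.
No other proto-form is consistent with every reflex, so the reconstruction is *dolide.

*dolide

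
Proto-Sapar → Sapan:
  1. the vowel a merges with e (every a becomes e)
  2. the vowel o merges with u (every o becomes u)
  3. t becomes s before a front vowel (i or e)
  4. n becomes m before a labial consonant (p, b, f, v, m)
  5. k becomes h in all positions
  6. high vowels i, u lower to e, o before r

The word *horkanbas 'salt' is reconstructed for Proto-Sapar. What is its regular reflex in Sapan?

horhembes

Sapan: *horkanbas
  horkanbas → horkenbes   [vowel merger]
  horkenbes → hurkenbes   [vowel merger]
  hurkenbes (rule 3 does not apply)
  hurkenbes → hurkembes   [nasal place assimilation]
  hurkembes → hurhembes   [unconditioned shift]
  hurhembes → horhembes   [pre-rhotic lowering]
  giving Sapan horhembes.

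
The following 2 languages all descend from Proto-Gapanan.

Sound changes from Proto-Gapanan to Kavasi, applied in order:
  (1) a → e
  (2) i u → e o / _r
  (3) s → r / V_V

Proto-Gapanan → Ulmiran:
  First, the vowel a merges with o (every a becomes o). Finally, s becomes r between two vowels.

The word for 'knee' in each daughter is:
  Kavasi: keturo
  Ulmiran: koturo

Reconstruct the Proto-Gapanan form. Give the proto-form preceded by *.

*katuso

Position 2: Kavasi has e, Ulmiran has o. Taking the neighbouring segments as reconstructed: Kavasi e could go back to *a or *e; Ulmiran o could go back to *a or *o — the one source consistent with every daughter is *a.
Position 5: Kavasi has r, Ulmiran has r. Taking the neighbouring segments as reconstructed: Kavasi r can only go back to *s; Ulmiran r could go back to *s or *r — the one source consistent with every daughter is *s.
Continuing position by position gives *katuso; check it forward:
Kavasi: *katuso
  katuso → ketuso   [vowel merger]
  ketuso (rule 2 does not apply)
  ketuso → keturo   [rhotacism]
  giving Kavasi keturo.
Ulmiran: start from *katuso.
  rule 1 (vowel merger): katuso → kotuso
  rule 2 (rhotacism): kotuso → koturo
  ⇒ Ulmiran koturo
*katuso is the unique common source.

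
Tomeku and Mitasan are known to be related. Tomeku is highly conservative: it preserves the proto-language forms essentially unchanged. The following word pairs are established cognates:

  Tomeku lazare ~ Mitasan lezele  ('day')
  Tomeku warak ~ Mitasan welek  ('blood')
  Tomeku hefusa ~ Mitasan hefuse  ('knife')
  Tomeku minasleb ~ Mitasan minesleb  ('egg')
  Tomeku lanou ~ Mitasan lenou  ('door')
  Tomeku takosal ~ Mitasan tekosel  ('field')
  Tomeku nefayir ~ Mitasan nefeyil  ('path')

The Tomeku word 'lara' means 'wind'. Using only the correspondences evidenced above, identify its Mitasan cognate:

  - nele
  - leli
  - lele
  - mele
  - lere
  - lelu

lele

lazare ~ lezele, warak ~ welek — Tomeku a corresponds to Mitasan e after a consonant, before r.
warak ~ welek — Tomeku r corresponds to Mitasan l between vowels (before a back vowel).
hefusa ~ hefuse — Tomeku a corresponds to Mitasan e word-finally.
Applying these to Tomeku 'lara':
  lara → lera   (a→e after a consonant, before r)
  lera → lela   (r→l between vowels (before a back vowel))
  lela → lele   (a→e word-finally)
So the Mitasan cognate is 'lele'.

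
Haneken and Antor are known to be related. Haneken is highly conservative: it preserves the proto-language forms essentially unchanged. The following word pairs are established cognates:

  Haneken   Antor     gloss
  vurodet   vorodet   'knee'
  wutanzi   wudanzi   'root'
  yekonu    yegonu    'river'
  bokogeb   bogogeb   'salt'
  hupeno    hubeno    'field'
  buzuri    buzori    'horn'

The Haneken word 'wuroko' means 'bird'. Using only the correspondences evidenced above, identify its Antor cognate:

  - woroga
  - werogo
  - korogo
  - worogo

worogo

vurodet ~ vorodet, buzuri ~ buzori — Haneken u corresponds to Antor o after a consonant, before r.
yekonu ~ yegonu, bokogeb ~ bogogeb — Haneken k corresponds to Antor g between vowels (before a back vowel).
Applying these to Haneken 'wuroko':
  wuroko → woroko   (u→o after a consonant, before r)
  woroko → worogo   (k→g between vowels (before a back vowel))
So the Antor cognate is 'worogo'.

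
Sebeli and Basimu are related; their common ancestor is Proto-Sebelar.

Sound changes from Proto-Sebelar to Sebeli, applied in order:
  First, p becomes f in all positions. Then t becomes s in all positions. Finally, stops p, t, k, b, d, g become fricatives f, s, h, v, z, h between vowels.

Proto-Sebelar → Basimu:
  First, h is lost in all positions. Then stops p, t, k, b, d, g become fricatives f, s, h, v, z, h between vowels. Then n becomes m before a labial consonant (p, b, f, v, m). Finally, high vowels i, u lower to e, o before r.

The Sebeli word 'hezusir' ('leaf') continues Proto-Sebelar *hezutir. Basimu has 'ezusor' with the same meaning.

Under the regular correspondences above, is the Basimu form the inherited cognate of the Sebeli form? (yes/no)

no

Derive the expected Basimu reflex of *hezutir:
Basimu: start from *hezutir.
  rule 1 (h-loss): hezutir → ezutir
  rule 2 (intervocalic lenition): ezutir → ezusir
  rule 3: no change — ezusir
  rule 4 (pre-rhotic lowering): ezusir → ezuser
  ⇒ Basimu ezuser
The regular Basimu reflex would be 'ezuser', but the attested form is 'ezusor'. The correspondence is irregular, so they are not cognates (the Basimu form has a different source).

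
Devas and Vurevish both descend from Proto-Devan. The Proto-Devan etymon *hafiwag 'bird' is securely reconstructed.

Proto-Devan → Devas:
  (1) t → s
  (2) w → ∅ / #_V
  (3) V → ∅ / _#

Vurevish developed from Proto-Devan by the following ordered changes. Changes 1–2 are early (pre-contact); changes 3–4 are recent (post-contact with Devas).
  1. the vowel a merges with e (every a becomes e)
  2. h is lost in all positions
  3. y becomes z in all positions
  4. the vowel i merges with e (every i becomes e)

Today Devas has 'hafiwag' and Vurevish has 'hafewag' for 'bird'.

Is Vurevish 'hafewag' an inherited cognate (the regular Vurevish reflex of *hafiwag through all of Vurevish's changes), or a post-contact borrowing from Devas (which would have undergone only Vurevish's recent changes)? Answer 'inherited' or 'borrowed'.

borrowed

If inherited, *hafiwag would pass through all of Vurevish's changes:
Vurevish: *hafiwag > hefiweg > efiweg > efeweg  (by vowel merger, h-loss, vowel merger)
If borrowed from Devas 'hafiwag' after the early changes, it would undergo only the recent ones:
  rule 3 (unconditioned shift): no change (hafiwag)
  rule 4 (vowel merger): hafiwag → hafewag
  ⇒ as a loan: hafewag
Vurevish 'hafewag' matches the loan outcome 'hafewag', not the inherited 'efeweg' — it skipped the early Vurevish changes, so it was borrowed from Devas.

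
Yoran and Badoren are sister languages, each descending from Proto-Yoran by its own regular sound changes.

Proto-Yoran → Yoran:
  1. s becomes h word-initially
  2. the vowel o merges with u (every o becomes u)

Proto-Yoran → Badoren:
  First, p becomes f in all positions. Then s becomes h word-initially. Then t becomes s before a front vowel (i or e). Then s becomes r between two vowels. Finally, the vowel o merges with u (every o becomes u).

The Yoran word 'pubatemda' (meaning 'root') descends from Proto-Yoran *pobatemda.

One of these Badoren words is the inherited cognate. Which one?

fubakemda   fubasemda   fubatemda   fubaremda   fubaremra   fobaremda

fubaremda

Badoren: start from *pobatemda.
  rule 1 (unconditioned shift): pobatemda → fobatemda
  rule 2: no change — fobatemda
  rule 3 (palatalisation): fobatemda → fobasemda
  rule 4 (rhotacism): fobasemda → fobaremda
  rule 5 (vowel merger): fobaremda → fubaremda
  ⇒ Badoren fubaremda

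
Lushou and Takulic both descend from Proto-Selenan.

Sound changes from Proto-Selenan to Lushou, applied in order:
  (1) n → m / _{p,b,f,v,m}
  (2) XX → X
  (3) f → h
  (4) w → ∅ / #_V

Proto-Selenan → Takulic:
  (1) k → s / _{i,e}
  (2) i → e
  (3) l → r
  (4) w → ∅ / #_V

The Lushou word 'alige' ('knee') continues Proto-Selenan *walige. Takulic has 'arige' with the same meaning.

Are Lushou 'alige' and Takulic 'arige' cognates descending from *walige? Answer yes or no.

no

Derive the expected Takulic reflex of *walige:
Takulic: start from *walige.
  rule 1: no change — walige
  rule 2 (vowel merger): walige → walege
  rule 3 (unconditioned shift): walege → warege
  rule 4 (glide loss): warege → arege
  ⇒ Takulic arege
The regular Takulic reflex would be 'arege', but the attested form is 'arige'. The correspondence is irregular, so they are not cognates (the Takulic form has a different source).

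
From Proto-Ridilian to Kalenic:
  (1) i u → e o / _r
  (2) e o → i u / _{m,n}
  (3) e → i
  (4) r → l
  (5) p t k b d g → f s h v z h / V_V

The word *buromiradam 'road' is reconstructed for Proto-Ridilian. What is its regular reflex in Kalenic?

bolumilazam

Kalenic: *buromiradam
  buromiradam → boromeradam   [pre-rhotic lowering]
  boromeradam → borumeradam   [pre-nasal raising]
  borumeradam → borumiradam   [vowel merger]
  borumiradam → bolumiladam   [unconditioned shift]
  bolumiladam → bolumilazam   [intervocalic lenition]
  giving Kalenic bolumilazam.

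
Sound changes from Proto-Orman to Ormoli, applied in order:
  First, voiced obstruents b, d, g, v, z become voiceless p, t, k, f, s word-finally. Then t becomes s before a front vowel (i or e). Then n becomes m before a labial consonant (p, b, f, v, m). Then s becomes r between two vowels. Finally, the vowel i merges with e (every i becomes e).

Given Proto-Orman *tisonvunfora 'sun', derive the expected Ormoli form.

seromvumfora

Ormoli: *tisonvunfora > sisonvunfora > sisomvumfora > siromvumfora > seromvumfora  (by palatalisation, nasal place assimilation, rhotacism, vowel merger)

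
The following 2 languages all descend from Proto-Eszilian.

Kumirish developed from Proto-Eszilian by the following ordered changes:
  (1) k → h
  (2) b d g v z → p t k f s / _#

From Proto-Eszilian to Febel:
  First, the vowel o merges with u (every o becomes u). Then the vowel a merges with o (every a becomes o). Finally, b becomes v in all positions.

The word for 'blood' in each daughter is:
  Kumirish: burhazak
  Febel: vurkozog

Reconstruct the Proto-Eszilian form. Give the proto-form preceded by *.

*burkazag

Position 4: Kumirish has h, Febel has k. Febel preserves k here (none of its changes turn any other segment into k), so the proto-segment is *k.
Position 5: Kumirish has a, Febel has o. Kumirish preserves a here (none of its changes turn any other segment into a), so the proto-segment is *a.
This points to *burkazag. Verify forward in each daughter:
Kumirish: start from *burkazag.
  rule 1 (unconditioned shift): burkazag → burhazag
  rule 2 (final devoicing): burhazag → burhazak
  ⇒ Kumirish burhazak
Febel: *burkazag > burkozog > vurkozog  (by vowel merger, unconditioned shift)
No other proto-form is consistent with every reflex, so the reconstruction is *burkazag.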